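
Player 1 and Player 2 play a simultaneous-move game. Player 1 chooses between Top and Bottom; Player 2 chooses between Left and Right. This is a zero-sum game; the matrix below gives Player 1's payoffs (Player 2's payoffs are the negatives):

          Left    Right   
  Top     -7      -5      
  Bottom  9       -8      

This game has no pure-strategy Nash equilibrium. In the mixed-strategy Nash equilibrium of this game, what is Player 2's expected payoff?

For Player 2 to be willing to mix, Player 2 must be indifferent between Left and Right, which pins down Player 1's mix.
  Player 2's payoff from Left: p·7 + (1−p)·(-9) = 16p - 9
  Player 2's payoff from Right: p·5 + (1−p)·8 = -3p + 8
  16p - 9 = -3p + 8  ⇒  19p = 17  ⇒  p = 17/19.
At equilibrium Player 2 is indifferent across columns, so Player 2's payoff equals the payoff from Left: (17/19)·7 + (2/19)·(-9) = 101/19.

101/19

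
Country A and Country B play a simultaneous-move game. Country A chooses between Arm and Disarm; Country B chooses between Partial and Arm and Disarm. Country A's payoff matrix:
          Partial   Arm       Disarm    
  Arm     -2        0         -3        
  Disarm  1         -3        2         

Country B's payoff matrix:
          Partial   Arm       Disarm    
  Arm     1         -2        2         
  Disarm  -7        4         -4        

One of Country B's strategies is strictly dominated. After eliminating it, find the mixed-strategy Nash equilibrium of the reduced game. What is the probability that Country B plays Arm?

q = 5/8

Country B's strategy Partial is strictly dominated by Disarm: 2 > 1 and -4 > -7. Eliminate Partial.
Country B's mix must leave Country A indifferent between Arm and Disarm.
  Country A's payoff from Arm: q·0 + (1−q)·(-3) = 3q - 3
  Country A's payoff from Disarm: q·(-3) + (1−q)·2 = -5q + 2
  3q - 3 = -5q + 2  ⇒  8q = 5  ⇒  q = 5/8.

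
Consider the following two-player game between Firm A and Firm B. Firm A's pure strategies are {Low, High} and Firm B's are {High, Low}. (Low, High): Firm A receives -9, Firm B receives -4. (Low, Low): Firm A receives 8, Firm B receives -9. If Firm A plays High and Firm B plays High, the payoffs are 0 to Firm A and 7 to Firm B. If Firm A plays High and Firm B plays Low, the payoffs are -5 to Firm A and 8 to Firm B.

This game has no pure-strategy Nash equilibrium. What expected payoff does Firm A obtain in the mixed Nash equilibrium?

Set Firm A's expected payoff from Low equal to that from High:
  Firm A's payoff to Low: q·(-9) + (1−q)·8 = -17q + 8
  Firm A's payoff to High: q·0 + (1−q)·(-5) = 5q - 5
  -17q + 8 = 5q - 5  ⇒  -22q = -13  ⇒  q = 13/22.
At equilibrium Firm A is indifferent across rows, so Firm A's payoff equals the payoff from Low: (13/22)·(-9) + (9/22)·8 = -45/22.

-45/22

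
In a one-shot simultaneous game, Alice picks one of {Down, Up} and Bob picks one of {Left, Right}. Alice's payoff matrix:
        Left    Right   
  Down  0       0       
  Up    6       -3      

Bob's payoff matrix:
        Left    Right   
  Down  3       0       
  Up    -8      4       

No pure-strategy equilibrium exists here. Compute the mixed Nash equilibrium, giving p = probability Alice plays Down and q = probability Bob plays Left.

In a mixed equilibrium Bob is indifferent between Left and Right; this condition fixes p.
  Bob's expected payoff from Left: p·3 + (1−p)·(-8) = 11p - 8
  Bob's expected payoff from Right: p·0 + (1−p)·4 = -4p + 4
  11p - 8 = -4p + 4  ⇒  15p = 12  ⇒  p = 4/5.
Set Alice's expected payoff from Down equal to that from Up:
  Alice's expected payoff from Down: q·0 + (1−q)·0 = 0
  Alice's expected payoff from Up: q·6 + (1−q)·(-3) = 9q - 3
  0 = 9q - 3  ⇒  -9q = -3  ⇒  q = 1/3.

p = 4/5, q = 1/3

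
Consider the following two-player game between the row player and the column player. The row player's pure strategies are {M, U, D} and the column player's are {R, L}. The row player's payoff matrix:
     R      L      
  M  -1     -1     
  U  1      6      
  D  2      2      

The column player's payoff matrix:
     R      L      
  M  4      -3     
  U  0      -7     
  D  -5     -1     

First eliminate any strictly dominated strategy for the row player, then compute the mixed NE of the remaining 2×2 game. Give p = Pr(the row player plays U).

p = 4/11

The row player's strategy M is strictly dominated by D: 2 > -1 and 2 > -1. Eliminate M.
For the column player to be willing to mix, the column player must be indifferent between R and L, which pins down the row player's mix.
  the column player's payoff to R: p·0 + (1−p)·(-5) = 5p - 5
  the column player's payoff to L: p·(-7) + (1−p)·(-1) = -6p - 1
  5p - 5 = -6p - 1  ⇒  11p = 4  ⇒  p = 4/11.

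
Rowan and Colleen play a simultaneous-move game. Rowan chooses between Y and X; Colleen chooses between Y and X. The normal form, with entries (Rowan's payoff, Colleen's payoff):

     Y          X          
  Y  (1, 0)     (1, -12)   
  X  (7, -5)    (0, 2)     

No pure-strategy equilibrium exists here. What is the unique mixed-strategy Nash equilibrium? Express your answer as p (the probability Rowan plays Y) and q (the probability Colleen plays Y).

Set Colleen's expected payoff from Y equal to that from X:
  Colleen's expected payoff from Y: p·0 + (1−p)·(-5) = 5p - 5
  Colleen's expected payoff from X: p·(-12) + (1−p)·2 = -14p + 2
  5p - 5 = -14p + 2  ⇒  19p = 7  ⇒  p = 7/19.
For Rowan to be willing to mix, Rowan must be indifferent between Y and X, which pins down Colleen's mix.
  Rowan's expected payoff from Y: q·1 + (1−q)·1 = 1
  Rowan's expected payoff from X: q·7 + (1−q)·0 = 7q
  1 = 7q  ⇒  -7q = -1  ⇒  q = 1/7.

p = 7/19, q = 1/7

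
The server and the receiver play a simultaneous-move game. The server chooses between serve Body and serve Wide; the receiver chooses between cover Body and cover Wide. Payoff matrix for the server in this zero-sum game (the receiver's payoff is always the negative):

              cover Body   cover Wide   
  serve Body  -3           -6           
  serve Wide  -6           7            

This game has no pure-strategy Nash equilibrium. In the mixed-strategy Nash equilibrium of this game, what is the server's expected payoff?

The server's indifference between serve Body and serve Wide determines the receiver's mixing probability q:
  the server's payoff from serve Body: q·(-3) + (1−q)·(-6) = 3q - 6
  the server's payoff from serve Wide: q·(-6) + (1−q)·7 = -13q + 7
  3q - 6 = -13q + 7  ⇒  16q = 13  ⇒  q = 13/16.
At equilibrium the server is indifferent across rows, so the server's payoff equals the payoff from serve Body: (13/16)·(-3) + (3/16)·(-6) = -57/16.

-57/16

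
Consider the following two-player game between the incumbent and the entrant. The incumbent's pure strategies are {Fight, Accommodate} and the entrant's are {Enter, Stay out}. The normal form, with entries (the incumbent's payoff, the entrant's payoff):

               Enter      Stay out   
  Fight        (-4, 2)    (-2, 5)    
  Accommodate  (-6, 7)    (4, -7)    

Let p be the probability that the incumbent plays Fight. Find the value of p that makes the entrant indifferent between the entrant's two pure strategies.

The entrant's indifference between Enter and Stay out determines the incumbent's mixing probability p:
  the entrant's expected payoff from Enter: p·2 + (1−p)·7 = -5p + 7
  the entrant's expected payoff from Stay out: p·5 + (1−p)·(-7) = 12p - 7
  -5p + 7 = 12p - 7  ⇒  -17p = -14  ⇒  p = 14/17.

p = 14/17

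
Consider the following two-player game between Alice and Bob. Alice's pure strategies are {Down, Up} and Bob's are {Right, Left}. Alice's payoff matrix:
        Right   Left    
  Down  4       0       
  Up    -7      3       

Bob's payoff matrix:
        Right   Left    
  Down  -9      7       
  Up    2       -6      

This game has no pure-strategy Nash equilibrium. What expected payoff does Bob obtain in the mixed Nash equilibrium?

For Bob to be willing to mix, Bob must be indifferent between Right and Left, which pins down Alice's mix.
  Bob's payoff to Right: p·(-9) + (1−p)·2 = -11p + 2
  Bob's payoff to Left: p·7 + (1−p)·(-6) = 13p - 6
  -11p + 2 = 13p - 6  ⇒  -24p = -8  ⇒  p = 1/3.
At equilibrium Bob is indifferent across columns, so Bob's payoff equals the payoff from Right: (1/3)·(-9) + (2/3)·2 = -5/3.

-5/3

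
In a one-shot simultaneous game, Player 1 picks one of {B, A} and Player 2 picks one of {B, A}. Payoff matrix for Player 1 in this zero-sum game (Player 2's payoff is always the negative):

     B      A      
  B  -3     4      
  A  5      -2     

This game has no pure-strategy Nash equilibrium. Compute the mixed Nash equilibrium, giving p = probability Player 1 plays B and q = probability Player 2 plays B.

p = 1/2, q = 3/7

For Player 2 to be willing to mix, Player 2 must be indifferent between B and A, which pins down Player 1's mix.
  Player 2's payoff to B: p·3 + (1−p)·(-5) = 8p - 5
  Player 2's payoff to A: p·(-4) + (1−p)·2 = -6p + 2
  8p - 5 = -6p + 2  ⇒  14p = 7  ⇒  p = 1/2.
In a mixed equilibrium Player 1 is indifferent between B and A; this condition fixes q.
  Player 1's payoff to B: q·(-3) + (1−q)·4 = -7q + 4
  Player 1's payoff to A: q·5 + (1−q)·(-2) = 7q - 2
  -7q + 4 = 7q - 2  ⇒  -14q = -6  ⇒  q = 3/7.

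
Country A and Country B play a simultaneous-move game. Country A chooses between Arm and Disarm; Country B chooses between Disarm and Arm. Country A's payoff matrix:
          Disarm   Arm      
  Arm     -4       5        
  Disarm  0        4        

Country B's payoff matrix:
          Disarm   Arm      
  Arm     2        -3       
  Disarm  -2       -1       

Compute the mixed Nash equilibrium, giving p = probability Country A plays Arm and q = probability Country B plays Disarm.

In a mixed equilibrium Country B is indifferent between Disarm and Arm; this condition fixes p.
  Country B's payoff from Disarm: p·2 + (1−p)·(-2) = 4p - 2
  Country B's payoff from Arm: p·(-3) + (1−p)·(-1) = -2p - 1
  4p - 2 = -2p - 1  ⇒  6p = 1  ⇒  p = 1/6.
Country A's indifference between Arm and Disarm determines Country B's mixing probability q:
  Country A's payoff from Arm: q·(-4) + (1−q)·5 = -9q + 5
  Country A's payoff from Disarm: q·0 + (1−q)·4 = -4q + 4
  -9q + 5 = -4q + 4  ⇒  -5q = -1  ⇒  q = 1/5.

p = 1/6, q = 1/5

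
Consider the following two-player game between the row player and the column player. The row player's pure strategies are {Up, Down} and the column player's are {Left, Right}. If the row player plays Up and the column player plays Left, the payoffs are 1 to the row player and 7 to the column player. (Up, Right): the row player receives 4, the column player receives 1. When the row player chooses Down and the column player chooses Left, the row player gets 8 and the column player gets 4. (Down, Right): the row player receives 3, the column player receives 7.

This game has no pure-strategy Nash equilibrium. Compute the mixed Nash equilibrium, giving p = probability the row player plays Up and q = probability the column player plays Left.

Set the column player's expected payoff from Left equal to that from Right:
  the column player's expected payoff from Left: p·7 + (1−p)·4 = 3p + 4
  the column player's expected payoff from Right: p·1 + (1−p)·7 = -6p + 7
  3p + 4 = -6p + 7  ⇒  9p = 3  ⇒  p = 1/3.
For the row player to be willing to mix, the row player must be indifferent between Up and Down, which pins down the column player's mix.
  the row player's payoff from Up: q·1 + (1−q)·4 = -3q + 4
  the row player's payoff from Down: q·8 + (1−q)·3 = 5q + 3
  -3q + 4 = 5q + 3  ⇒  -8q = -1  ⇒  q = 1/8.

p = 1/3, q = 1/8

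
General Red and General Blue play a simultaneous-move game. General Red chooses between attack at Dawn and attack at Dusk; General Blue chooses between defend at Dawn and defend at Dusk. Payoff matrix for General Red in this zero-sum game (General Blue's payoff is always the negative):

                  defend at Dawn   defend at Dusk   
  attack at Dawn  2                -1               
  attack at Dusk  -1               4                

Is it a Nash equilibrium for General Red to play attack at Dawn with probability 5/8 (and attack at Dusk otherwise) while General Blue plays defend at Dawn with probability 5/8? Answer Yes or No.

Check General Blue's indifference given General Red's mix p = 5/8:
  payoff from defend at Dawn = -7/8; payoff from defend at Dusk = -7/8 — equal.
Check General Red's indifference given General Blue's mix q = 5/8:
  payoff from attack at Dawn = 7/8; payoff from attack at Dusk = 7/8 — equal.
Both players are indifferent, so neither can profitably deviate.

Yes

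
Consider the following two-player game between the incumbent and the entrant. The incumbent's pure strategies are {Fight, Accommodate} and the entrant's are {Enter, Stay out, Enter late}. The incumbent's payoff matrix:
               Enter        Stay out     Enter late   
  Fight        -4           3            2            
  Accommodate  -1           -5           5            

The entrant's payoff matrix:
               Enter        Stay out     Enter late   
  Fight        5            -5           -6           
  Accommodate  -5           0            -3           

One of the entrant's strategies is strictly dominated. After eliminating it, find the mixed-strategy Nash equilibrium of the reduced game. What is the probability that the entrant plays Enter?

The entrant's strategy Enter late is strictly dominated by Stay out: -5 > -6 and 0 > -3. Eliminate Enter late.
The incumbent's indifference between Fight and Accommodate determines the entrant's mixing probability q:
  the incumbent's payoff to Fight: q·(-4) + (1−q)·3 = -7q + 3
  the incumbent's payoff to Accommodate: q·(-1) + (1−q)·(-5) = 4q - 5
  -7q + 3 = 4q - 5  ⇒  -11q = -8  ⇒  q = 8/11.

q = 8/11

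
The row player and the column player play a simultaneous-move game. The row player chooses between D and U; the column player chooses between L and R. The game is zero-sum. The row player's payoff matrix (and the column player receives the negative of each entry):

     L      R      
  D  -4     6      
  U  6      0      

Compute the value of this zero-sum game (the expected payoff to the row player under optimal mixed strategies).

Set the row player's expected payoff from D equal to that from U:
  the row player's expected payoff from D: q·(-4) + (1−q)·6 = -10q + 6
  the row player's expected payoff from U: q·6 + (1−q)·0 = 6q
  -10q + 6 = 6q  ⇒  -16q = -6  ⇒  q = 3/8.
The value is the row player's expected payoff against this mix (using D): (3/8)·(-4) + (5/8)·6 = 9/4.

v = 9/4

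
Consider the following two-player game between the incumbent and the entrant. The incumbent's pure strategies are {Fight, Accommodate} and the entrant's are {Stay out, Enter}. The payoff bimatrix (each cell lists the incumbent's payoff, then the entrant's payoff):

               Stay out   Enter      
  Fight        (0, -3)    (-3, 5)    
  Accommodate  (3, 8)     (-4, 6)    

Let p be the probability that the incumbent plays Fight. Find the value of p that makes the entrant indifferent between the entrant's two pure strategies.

p = 1/5

The entrant's indifference between Stay out and Enter determines the incumbent's mixing probability p:
  the entrant's payoff to Stay out: p·(-3) + (1−p)·8 = -11p + 8
  the entrant's payoff to Enter: p·5 + (1−p)·6 = -p + 6
  -11p + 8 = -p + 6  ⇒  -10p = -2  ⇒  p = 1/5.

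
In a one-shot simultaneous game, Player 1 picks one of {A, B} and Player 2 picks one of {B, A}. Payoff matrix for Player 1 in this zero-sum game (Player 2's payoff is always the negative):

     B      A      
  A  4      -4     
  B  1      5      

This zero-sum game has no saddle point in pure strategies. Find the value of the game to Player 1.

In a mixed equilibrium Player 1 is indifferent between A and B; this condition fixes q.
  Player 1's payoff to A: q·4 + (1−q)·(-4) = 8q - 4
  Player 1's payoff to B: q·1 + (1−q)·5 = -4q + 5
  8q - 4 = -4q + 5  ⇒  12q = 9  ⇒  q = 3/4.
The value is Player 1's expected payoff against this mix (using A): (3/4)·4 + (1/4)·(-4) = 2.

v = 2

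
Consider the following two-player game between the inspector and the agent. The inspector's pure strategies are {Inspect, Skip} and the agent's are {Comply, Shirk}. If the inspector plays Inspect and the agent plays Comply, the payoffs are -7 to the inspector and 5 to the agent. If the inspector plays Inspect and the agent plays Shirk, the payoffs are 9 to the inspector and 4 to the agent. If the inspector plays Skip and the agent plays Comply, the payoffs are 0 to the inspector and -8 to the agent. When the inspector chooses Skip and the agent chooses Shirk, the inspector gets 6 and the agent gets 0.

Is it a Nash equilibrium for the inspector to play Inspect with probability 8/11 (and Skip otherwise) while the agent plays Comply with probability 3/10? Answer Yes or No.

No

Given the inspector's mix p = 8/11, the agent's payoff from Comply is 16/11 but from Shirk is 32/11. The agent strictly prefers Shirk, so the agent would not mix.
So the proposed profile is not a Nash equilibrium.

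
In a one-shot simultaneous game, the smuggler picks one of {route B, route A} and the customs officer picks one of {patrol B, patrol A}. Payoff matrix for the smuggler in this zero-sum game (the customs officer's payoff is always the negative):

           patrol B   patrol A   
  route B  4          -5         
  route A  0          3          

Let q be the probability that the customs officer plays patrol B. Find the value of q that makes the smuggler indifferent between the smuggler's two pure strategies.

q = 2/3

The smuggler's indifference between route B and route A determines the customs officer's mixing probability q:
  the smuggler's expected payoff from route B: q·4 + (1−q)·(-5) = 9q - 5
  the smuggler's expected payoff from route A: q·0 + (1−q)·3 = -3q + 3
  9q - 5 = -3q + 3  ⇒  12q = 8  ⇒  q = 2/3.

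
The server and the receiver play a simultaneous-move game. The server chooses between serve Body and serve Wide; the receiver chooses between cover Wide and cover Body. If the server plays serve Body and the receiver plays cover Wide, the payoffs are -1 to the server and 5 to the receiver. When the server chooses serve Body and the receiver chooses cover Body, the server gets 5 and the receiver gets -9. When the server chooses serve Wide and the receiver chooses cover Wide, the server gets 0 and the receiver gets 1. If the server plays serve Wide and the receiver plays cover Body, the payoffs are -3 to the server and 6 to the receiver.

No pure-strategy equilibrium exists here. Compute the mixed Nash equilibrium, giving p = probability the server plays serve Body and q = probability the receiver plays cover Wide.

p = 5/19, q = 8/9

Set the receiver's expected payoff from cover Wide equal to that from cover Body:
  the receiver's payoff from cover Wide: p·5 + (1−p)·1 = 4p + 1
  the receiver's payoff from cover Body: p·(-9) + (1−p)·6 = -15p + 6
  4p + 1 = -15p + 6  ⇒  19p = 5  ⇒  p = 5/19.
The server's indifference between serve Body and serve Wide determines the receiver's mixing probability q:
  the server's expected payoff from serve Body: q·(-1) + (1−q)·5 = -6q + 5
  the server's expected payoff from serve Wide: q·0 + (1−q)·(-3) = 3q - 3
  -6q + 5 = 3q - 3  ⇒  -9q = -8  ⇒  q = 8/9.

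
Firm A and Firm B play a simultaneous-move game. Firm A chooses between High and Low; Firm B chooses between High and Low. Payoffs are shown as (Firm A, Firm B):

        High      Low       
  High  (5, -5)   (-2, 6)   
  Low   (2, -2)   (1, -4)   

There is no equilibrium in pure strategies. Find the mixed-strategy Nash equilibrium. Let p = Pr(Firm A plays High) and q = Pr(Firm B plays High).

p = 2/13, q = 1/2

Firm A's mix must leave Firm B indifferent between High and Low.
  Firm B's payoff from High: p·(-5) + (1−p)·(-2) = -3p - 2
  Firm B's payoff from Low: p·6 + (1−p)·(-4) = 10p - 4
  -3p - 2 = 10p - 4  ⇒  -13p = -2  ⇒  p = 2/13.
Firm B's mix must leave Firm A indifferent between High and Low.
  Firm A's payoff from High: q·5 + (1−q)·(-2) = 7q - 2
  Firm A's payoff from Low: q·2 + (1−q)·1 = q + 1
  7q - 2 = q + 1  ⇒  6q = 3  ⇒  q = 1/2.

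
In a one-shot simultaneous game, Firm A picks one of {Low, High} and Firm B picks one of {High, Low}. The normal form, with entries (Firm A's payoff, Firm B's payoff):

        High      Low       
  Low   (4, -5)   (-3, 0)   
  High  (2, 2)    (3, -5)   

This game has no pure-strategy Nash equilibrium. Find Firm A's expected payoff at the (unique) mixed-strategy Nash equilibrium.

Set Firm A's expected payoff from Low equal to that from High:
  Firm A's expected payoff from Low: q·4 + (1−q)·(-3) = 7q - 3
  Firm A's expected payoff from High: q·2 + (1−q)·3 = -q + 3
  7q - 3 = -q + 3  ⇒  8q = 6  ⇒  q = 3/4.
At equilibrium Firm A is indifferent across rows, so Firm A's payoff equals the payoff from Low: (3/4)·4 + (1/4)·(-3) = 9/4.

9/4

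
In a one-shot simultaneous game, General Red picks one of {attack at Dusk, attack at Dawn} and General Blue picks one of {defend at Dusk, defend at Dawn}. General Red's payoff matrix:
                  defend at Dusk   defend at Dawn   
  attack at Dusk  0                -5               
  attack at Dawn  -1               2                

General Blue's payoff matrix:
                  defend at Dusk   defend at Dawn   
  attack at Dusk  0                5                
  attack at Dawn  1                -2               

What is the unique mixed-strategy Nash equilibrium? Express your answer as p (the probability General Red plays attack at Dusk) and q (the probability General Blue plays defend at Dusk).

For General Blue to be willing to mix, General Blue must be indifferent between defend at Dusk and defend at Dawn, which pins down General Red's mix.
  General Blue's payoff to defend at Dusk: p·0 + (1−p)·1 = -p + 1
  General Blue's payoff to defend at Dawn: p·5 + (1−p)·(-2) = 7p - 2
  -p + 1 = 7p - 2  ⇒  -8p = -3  ⇒  p = 3/8.
For General Red to be willing to mix, General Red must be indifferent between attack at Dusk and attack at Dawn, which pins down General Blue's mix.
  General Red's payoff to attack at Dusk: q·0 + (1−q)·(-5) = 5q - 5
  General Red's payoff to attack at Dawn: q·(-1) + (1−q)·2 = -3q + 2
  5q - 5 = -3q + 2  ⇒  8q = 7  ⇒  q = 7/8.

p = 3/8, q = 7/8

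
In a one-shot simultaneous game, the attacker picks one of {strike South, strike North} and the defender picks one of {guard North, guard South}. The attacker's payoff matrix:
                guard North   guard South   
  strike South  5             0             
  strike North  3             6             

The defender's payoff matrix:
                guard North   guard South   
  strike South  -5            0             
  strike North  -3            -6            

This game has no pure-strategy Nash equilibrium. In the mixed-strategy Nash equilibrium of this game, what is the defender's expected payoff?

For the defender to be willing to mix, the defender must be indifferent between guard North and guard South, which pins down the attacker's mix.
  the defender's expected payoff from guard North: p·(-5) + (1−p)·(-3) = -2p - 3
  the defender's expected payoff from guard South: p·0 + (1−p)·(-6) = 6p - 6
  -2p - 3 = 6p - 6  ⇒  -8p = -3  ⇒  p = 3/8.
At equilibrium the defender is indifferent across columns, so the defender's payoff equals the payoff from guard North: (3/8)·(-5) + (5/8)·(-3) = -15/4.

-15/4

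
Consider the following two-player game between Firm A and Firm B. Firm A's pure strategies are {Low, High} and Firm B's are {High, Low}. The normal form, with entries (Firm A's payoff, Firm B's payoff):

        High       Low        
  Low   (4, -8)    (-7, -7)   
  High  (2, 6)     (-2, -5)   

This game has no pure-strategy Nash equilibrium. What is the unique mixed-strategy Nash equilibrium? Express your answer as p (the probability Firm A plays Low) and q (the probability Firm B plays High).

Firm B's indifference between High and Low determines Firm A's mixing probability p:
  Firm B's payoff to High: p·(-8) + (1−p)·6 = -14p + 6
  Firm B's payoff to Low: p·(-7) + (1−p)·(-5) = -2p - 5
  -14p + 6 = -2p - 5  ⇒  -12p = -11  ⇒  p = 11/12.
For Firm A to be willing to mix, Firm A must be indifferent between Low and High, which pins down Firm B's mix.
  Firm A's payoff to Low: q·4 + (1−q)·(-7) = 11q - 7
  Firm A's payoff to High: q·2 + (1−q)·(-2) = 4q - 2
  11q - 7 = 4q - 2  ⇒  7q = 5  ⇒  q = 5/7.

p = 11/12, q = 5/7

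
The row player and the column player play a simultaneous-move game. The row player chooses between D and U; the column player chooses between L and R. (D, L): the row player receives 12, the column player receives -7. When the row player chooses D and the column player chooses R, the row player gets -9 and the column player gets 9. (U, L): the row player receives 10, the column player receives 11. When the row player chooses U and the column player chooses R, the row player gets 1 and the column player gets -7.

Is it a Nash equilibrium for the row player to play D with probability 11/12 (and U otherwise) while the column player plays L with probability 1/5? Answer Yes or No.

No

Given the row player's mix p = 11/12, the column player's payoff from L is -11/2 but from R is 23/3. The column player strictly prefers R, so the column player would not mix.
So the proposed profile is not a Nash equilibrium.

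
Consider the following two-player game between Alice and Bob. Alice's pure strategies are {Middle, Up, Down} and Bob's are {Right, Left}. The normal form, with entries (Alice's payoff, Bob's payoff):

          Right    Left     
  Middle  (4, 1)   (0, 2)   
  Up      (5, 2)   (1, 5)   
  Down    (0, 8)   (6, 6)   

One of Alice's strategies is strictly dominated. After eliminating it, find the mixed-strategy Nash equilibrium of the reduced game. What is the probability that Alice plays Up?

p = 2/5

Alice's strategy Middle is strictly dominated by Up: 5 > 4 and 1 > 0. Eliminate Middle.
Set Bob's expected payoff from Right equal to that from Left:
  Bob's expected payoff from Right: p·2 + (1−p)·8 = -6p + 8
  Bob's expected payoff from Left: p·5 + (1−p)·6 = -p + 6
  -6p + 8 = -p + 6  ⇒  -5p = -2  ⇒  p = 2/5.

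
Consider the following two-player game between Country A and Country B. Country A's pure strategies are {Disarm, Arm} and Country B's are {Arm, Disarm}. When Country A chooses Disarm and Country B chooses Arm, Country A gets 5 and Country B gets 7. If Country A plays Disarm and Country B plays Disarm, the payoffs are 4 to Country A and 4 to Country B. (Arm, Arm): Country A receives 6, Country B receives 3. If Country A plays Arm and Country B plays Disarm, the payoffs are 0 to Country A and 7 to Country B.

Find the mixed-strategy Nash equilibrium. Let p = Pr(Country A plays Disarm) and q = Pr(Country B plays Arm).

Country B's indifference between Arm and Disarm determines Country A's mixing probability p:
  Country B's payoff from Arm: p·7 + (1−p)·3 = 4p + 3
  Country B's payoff from Disarm: p·4 + (1−p)·7 = -3p + 7
  4p + 3 = -3p + 7  ⇒  7p = 4  ⇒  p = 4/7.
Set Country A's expected payoff from Disarm equal to that from Arm:
  Country A's payoff from Disarm: q·5 + (1−q)·4 = q + 4
  Country A's payoff from Arm: q·6 + (1−q)·0 = 6q
  q + 4 = 6q  ⇒  -5q = -4  ⇒  q = 4/5.

p = 4/7, q = 4/5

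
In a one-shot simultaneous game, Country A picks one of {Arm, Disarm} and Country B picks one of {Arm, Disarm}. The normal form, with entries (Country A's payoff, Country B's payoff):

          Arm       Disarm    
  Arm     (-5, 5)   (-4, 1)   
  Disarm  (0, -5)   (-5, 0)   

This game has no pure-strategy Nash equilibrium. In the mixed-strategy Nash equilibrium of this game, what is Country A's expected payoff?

-25/6

For Country A to be willing to mix, Country A must be indifferent between Arm and Disarm, which pins down Country B's mix.
  Country A's expected payoff from Arm: q·(-5) + (1−q)·(-4) = -q - 4
  Country A's expected payoff from Disarm: q·0 + (1−q)·(-5) = 5q - 5
  -q - 4 = 5q - 5  ⇒  -6q = -1  ⇒  q = 1/6.
At equilibrium Country A is indifferent across rows, so Country A's payoff equals the payoff from Arm: (1/6)·(-5) + (5/6)·(-4) = -25/6.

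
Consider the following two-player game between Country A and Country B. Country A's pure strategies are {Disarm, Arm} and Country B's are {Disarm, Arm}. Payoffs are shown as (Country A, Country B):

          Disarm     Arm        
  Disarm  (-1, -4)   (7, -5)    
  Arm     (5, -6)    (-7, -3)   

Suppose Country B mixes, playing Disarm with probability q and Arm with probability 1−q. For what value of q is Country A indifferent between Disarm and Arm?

q = 7/10

Country B's mix must leave Country A indifferent between Disarm and Arm.
  Country A's payoff to Disarm: q·(-1) + (1−q)·7 = -8q + 7
  Country A's payoff to Arm: q·5 + (1−q)·(-7) = 12q - 7
  -8q + 7 = 12q - 7  ⇒  -20q = -14  ⇒  q = 7/10.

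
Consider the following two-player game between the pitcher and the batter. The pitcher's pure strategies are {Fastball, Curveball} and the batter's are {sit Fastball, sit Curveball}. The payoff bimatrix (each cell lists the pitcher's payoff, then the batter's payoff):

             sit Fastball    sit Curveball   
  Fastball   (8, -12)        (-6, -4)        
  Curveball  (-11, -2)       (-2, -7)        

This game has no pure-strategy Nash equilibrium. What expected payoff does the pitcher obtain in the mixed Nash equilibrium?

-82/23

The batter's mix must leave the pitcher indifferent between Fastball and Curveball.
  the pitcher's payoff from Fastball: q·8 + (1−q)·(-6) = 14q - 6
  the pitcher's payoff from Curveball: q·(-11) + (1−q)·(-2) = -9q - 2
  14q - 6 = -9q - 2  ⇒  23q = 4  ⇒  q = 4/23.
At equilibrium the pitcher is indifferent across rows, so the pitcher's payoff equals the payoff from Fastball: (4/23)·8 + (19/23)·(-6) = -82/23.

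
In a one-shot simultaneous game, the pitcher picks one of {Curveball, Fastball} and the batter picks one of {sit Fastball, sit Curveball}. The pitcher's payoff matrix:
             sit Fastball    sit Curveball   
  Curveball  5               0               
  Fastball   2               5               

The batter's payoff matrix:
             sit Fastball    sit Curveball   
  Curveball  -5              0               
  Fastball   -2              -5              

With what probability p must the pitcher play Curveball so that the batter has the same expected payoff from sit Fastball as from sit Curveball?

Set the batter's expected payoff from sit Fastball equal to that from sit Curveball:
  the batter's payoff to sit Fastball: p·(-5) + (1−p)·(-2) = -3p - 2
  the batter's payoff to sit Curveball: p·0 + (1−p)·(-5) = 5p - 5
  -3p - 2 = 5p - 5  ⇒  -8p = -3  ⇒  p = 3/8.

p = 3/8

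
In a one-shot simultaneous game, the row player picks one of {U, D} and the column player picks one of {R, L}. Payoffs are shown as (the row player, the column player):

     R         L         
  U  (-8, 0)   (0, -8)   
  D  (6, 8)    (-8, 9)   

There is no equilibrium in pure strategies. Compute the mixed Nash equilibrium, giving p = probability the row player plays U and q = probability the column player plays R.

The column player's indifference between R and L determines the row player's mixing probability p:
  the column player's payoff to R: p·0 + (1−p)·8 = -8p + 8
  the column player's payoff to L: p·(-8) + (1−p)·9 = -17p + 9
  -8p + 8 = -17p + 9  ⇒  9p = 1  ⇒  p = 1/9.
For the row player to be willing to mix, the row player must be indifferent between U and D, which pins down the column player's mix.
  the row player's payoff from U: q·(-8) + (1−q)·0 = -8q
  the row player's payoff from D: q·6 + (1−q)·(-8) = 14q - 8
  -8q = 14q - 8  ⇒  -22q = -8  ⇒  q = 4/11.

p = 1/9, q = 4/11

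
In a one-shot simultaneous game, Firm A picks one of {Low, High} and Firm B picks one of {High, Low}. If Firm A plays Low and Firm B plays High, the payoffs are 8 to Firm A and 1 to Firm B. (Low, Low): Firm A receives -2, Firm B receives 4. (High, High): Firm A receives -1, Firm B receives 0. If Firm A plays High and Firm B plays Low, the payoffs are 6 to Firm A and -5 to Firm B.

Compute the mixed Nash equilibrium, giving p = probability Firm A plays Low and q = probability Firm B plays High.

Firm A's mix must leave Firm B indifferent between High and Low.
  Firm B's payoff from High: p·1 + (1−p)·0 = p
  Firm B's payoff from Low: p·4 + (1−p)·(-5) = 9p - 5
  p = 9p - 5  ⇒  -8p = -5  ⇒  p = 5/8.
Set Firm A's expected payoff from Low equal to that from High:
  Firm A's payoff to Low: q·8 + (1−q)·(-2) = 10q - 2
  Firm A's payoff to High: q·(-1) + (1−q)·6 = -7q + 6
  10q - 2 = -7q + 6  ⇒  17q = 8  ⇒  q = 8/17.

p = 5/8, q = 8/17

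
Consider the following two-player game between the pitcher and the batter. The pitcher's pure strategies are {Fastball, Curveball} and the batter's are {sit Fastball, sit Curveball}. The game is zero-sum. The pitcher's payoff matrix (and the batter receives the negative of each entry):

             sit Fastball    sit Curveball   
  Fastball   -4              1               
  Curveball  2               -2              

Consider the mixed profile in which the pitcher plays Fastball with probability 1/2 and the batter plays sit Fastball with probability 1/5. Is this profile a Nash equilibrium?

No

Given the pitcher's mix p = 1/2, the batter's payoff from sit Fastball is 1 but from sit Curveball is 1/2. The batter strictly prefers sit Fastball, so the batter would not mix.
So the proposed profile is not a Nash equilibrium.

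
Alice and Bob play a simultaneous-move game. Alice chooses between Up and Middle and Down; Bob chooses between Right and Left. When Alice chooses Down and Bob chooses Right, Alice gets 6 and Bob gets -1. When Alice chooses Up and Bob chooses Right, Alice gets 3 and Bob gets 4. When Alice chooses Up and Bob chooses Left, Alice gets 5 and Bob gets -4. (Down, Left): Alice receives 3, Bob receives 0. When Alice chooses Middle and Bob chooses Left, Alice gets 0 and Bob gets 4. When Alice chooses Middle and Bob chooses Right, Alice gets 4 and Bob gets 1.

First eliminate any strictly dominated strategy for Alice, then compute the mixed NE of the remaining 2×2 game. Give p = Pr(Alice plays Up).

p = 1/9

Alice's strategy Middle is strictly dominated by Down: 6 > 4 and 3 > 0. Eliminate Middle.
In a mixed equilibrium Bob is indifferent between Right and Left; this condition fixes p.
  Bob's expected payoff from Right: p·4 + (1−p)·(-1) = 5p - 1
  Bob's expected payoff from Left: p·(-4) + (1−p)·0 = -4p
  5p - 1 = -4p  ⇒  9p = 1  ⇒  p = 1/9.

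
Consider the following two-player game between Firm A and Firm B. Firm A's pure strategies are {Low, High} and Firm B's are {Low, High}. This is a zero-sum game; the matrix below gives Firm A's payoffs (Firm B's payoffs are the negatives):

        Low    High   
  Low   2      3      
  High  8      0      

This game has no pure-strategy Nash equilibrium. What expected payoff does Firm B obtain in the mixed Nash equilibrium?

For Firm B to be willing to mix, Firm B must be indifferent between Low and High, which pins down Firm A's mix.
  Firm B's expected payoff from Low: p·(-2) + (1−p)·(-8) = 6p - 8
  Firm B's expected payoff from High: p·(-3) + (1−p)·0 = -3p
  6p - 8 = -3p  ⇒  9p = 8  ⇒  p = 8/9.
At equilibrium Firm B is indifferent across columns, so Firm B's payoff equals the payoff from Low: (8/9)·(-2) + (1/9)·(-8) = -8/3.

-8/3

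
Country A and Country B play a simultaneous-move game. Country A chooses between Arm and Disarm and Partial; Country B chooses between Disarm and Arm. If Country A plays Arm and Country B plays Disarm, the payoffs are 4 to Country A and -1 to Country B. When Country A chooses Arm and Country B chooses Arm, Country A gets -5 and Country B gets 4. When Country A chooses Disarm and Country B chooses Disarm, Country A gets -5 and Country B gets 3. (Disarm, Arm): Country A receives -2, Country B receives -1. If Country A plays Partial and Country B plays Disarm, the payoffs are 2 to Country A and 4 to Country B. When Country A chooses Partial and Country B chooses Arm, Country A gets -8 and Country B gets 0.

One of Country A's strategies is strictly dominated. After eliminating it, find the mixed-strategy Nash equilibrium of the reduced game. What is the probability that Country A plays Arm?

p = 4/9

Country A's strategy Partial is strictly dominated by Arm: 4 > 2 and -5 > -8. Eliminate Partial.
Country A's mix must leave Country B indifferent between Disarm and Arm.
  Country B's payoff from Disarm: p·(-1) + (1−p)·3 = -4p + 3
  Country B's payoff from Arm: p·4 + (1−p)·(-1) = 5p - 1
  -4p + 3 = 5p - 1  ⇒  -9p = -4  ⇒  p = 4/9.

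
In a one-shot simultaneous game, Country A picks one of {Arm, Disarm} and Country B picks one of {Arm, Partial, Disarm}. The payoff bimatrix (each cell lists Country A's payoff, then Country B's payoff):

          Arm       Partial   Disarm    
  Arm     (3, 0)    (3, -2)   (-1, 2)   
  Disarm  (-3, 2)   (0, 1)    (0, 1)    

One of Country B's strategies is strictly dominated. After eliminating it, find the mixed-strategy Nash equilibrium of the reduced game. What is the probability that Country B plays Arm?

Country B's strategy Partial is strictly dominated by Arm: 0 > -2 and 2 > 1. Eliminate Partial.
For Country A to be willing to mix, Country A must be indifferent between Arm and Disarm, which pins down Country B's mix.
  Country A's expected payoff from Arm: q·3 + (1−q)·(-1) = 4q - 1
  Country A's expected payoff from Disarm: q·(-3) + (1−q)·0 = -3q
  4q - 1 = -3q  ⇒  7q = 1  ⇒  q = 1/7.

q = 1/7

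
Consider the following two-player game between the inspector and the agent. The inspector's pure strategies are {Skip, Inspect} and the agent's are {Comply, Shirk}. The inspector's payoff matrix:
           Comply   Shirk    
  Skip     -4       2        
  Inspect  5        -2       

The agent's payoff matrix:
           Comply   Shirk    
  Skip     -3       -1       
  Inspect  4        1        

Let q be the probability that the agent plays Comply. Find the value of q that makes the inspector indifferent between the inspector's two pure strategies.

q = 4/13

The inspector's indifference between Skip and Inspect determines the agent's mixing probability q:
  the inspector's payoff from Skip: q·(-4) + (1−q)·2 = -6q + 2
  the inspector's payoff from Inspect: q·5 + (1−q)·(-2) = 7q - 2
  -6q + 2 = 7q - 2  ⇒  -13q = -4  ⇒  q = 4/13.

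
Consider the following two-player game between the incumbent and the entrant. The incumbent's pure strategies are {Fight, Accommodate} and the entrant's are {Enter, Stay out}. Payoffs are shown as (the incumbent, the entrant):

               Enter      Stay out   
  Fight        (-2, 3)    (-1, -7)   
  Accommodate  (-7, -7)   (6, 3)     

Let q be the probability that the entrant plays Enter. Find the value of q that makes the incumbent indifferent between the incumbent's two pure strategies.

q = 7/12

For the incumbent to be willing to mix, the incumbent must be indifferent between Fight and Accommodate, which pins down the entrant's mix.
  the incumbent's payoff to Fight: q·(-2) + (1−q)·(-1) = -q - 1
  the incumbent's payoff to Accommodate: q·(-7) + (1−q)·6 = -13q + 6
  -q - 1 = -13q + 6  ⇒  12q = 7  ⇒  q = 7/12.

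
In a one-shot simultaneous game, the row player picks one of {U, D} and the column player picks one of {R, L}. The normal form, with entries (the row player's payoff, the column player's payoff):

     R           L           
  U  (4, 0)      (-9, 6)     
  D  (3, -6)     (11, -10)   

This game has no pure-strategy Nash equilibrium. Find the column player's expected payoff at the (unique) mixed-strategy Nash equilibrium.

The row player's mix must leave the column player indifferent between R and L.
  the column player's payoff to R: p·0 + (1−p)·(-6) = 6p - 6
  the column player's payoff to L: p·6 + (1−p)·(-10) = 16p - 10
  6p - 6 = 16p - 10  ⇒  -10p = -4  ⇒  p = 2/5.
At equilibrium the column player is indifferent across columns, so the column player's payoff equals the payoff from R: (2/5)·0 + (3/5)·(-6) = -18/5.

-18/5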